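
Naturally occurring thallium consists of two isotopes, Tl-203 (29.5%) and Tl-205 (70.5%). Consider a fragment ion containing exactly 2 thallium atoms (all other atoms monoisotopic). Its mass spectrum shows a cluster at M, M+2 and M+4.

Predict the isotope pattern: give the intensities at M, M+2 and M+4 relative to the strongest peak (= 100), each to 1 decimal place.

17.5 : 83.7 : 100.0

Each Tl atom is independently Tl-203 (p = 0.295) or Tl-205 (q = 0.705); the cluster is the binomial expansion (p + q)^2.
P(M) = 0.295^2 = 0.087025
P(M+2) = 2 × 0.295^1 × 0.705^1 = 0.415950
P(M+4) = 0.705^2 = 0.497025
The M+4 peak is largest (0.497025); scaling to 100 gives 17.5 : 83.7 : 100.0.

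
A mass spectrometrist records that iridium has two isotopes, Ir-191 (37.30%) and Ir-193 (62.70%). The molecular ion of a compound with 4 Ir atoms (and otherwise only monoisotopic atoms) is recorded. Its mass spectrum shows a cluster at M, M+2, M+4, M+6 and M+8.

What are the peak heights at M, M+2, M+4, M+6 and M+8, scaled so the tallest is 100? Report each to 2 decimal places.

5.26 : 35.39 : 89.23 : 100.00 : 42.02

Expanding (0.3730 + 0.6270)^4:
P(M) = 0.3730^4 = 0.019357
P(M+2) = 4 × 0.3730^3 × 0.6270^1 = 0.130153
P(M+4) = 6 × 0.3730^2 × 0.6270^2 = 0.328174
P(M+6) = 4 × 0.3730^1 × 0.6270^3 = 0.367766
P(M+8) = 0.6270^4 = 0.154550
The M+6 peak is largest (0.367766); scaling to 100 gives 5.26 : 35.39 : 89.23 : 100.00 : 42.02.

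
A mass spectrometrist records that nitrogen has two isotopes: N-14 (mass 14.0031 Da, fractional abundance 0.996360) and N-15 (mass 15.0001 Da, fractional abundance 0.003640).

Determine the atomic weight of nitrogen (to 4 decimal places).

Weight each isotope mass by its fractional abundance: 0.996360 × 14.0031 + 0.003640 × 15.0001
= 13.95213 + 0.05460 = 14.00673 Da

14.0067 Da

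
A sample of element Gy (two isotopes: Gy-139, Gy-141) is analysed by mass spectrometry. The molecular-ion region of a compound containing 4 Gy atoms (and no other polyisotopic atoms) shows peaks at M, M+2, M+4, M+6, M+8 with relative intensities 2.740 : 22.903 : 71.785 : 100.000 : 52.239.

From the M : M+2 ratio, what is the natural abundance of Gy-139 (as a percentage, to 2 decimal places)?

If p is the fraction of Gy that is Gy-139, then I(M+2)/I(M) = [C(4,1)·p^3·(1−p)] / p^4 = 4·(1−p)/p = 22.903/2.740 = 8.3588
(1−p)/p = 8.3588/4 = 2.0897  ⇒  p = 1/(1 + 2.0897) = 0.3237
Gy-139: 32.37%, Gy-141: 67.63%.

32.37%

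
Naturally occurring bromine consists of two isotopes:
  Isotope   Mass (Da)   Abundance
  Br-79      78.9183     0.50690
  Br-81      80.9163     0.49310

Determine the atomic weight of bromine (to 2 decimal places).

Average mass = Σ (abundance × isotope mass) = 0.50690 × 78.9183 + 0.49310 × 80.9163
= 40.00369 + 39.89983 = 79.90352 Da

79.90 Da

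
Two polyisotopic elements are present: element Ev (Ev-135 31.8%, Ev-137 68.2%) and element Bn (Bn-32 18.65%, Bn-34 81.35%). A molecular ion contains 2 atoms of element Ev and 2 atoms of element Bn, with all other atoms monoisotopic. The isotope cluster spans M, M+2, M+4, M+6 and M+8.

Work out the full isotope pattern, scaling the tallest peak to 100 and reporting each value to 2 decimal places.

0.82 : 10.69 : 50.15 : 100.00 : 71.89

Element Ev pattern (n=2): 0.101124 : 0.433752 : 0.465124
Element Bn pattern (n=2): 0.03478225 : 0.3034355 : 0.66178225
Convolve the two distributions (both contribute in 2-u steps):
  M: 0.101124×0.03478225 = 0.003517
  M+2: 0.101124×0.3034355 + 0.433752×0.03478225 = 0.045771
  M+4: 0.101124×0.66178225 + 0.433752×0.3034355 + 0.465124×0.03478225 = 0.214716
  M+6: 0.433752×0.66178225 + 0.465124×0.3034355 = 0.428185
  M+8: 0.465124×0.66178225 = 0.307811
Scale to base peak (0.428185) = 100: 0.82 : 10.69 : 50.15 : 100.00 : 71.89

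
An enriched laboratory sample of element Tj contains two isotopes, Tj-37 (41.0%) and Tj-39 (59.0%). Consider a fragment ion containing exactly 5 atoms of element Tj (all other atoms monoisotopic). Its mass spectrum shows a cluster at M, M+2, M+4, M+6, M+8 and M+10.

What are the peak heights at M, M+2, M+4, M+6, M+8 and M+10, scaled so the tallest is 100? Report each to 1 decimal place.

3.4 : 24.1 : 69.5 : 100.0 : 72.0 : 20.7

Expanding (0.410 + 0.590)^5:
P(M) = 0.410^5 = 0.011586
P(M+2) = 5 × 0.410^4 × 0.590^1 = 0.083360
P(M+4) = 10 × 0.410^3 × 0.590^2 = 0.239914
P(M+6) = 10 × 0.410^2 × 0.590^3 = 0.345242
P(M+8) = 5 × 0.410^1 × 0.590^4 = 0.248406
P(M+10) = 0.590^5 = 0.071492
The M+6 peak is largest (0.345242); scaling to 100 gives 3.4 : 24.1 : 69.5 : 100.0 : 72.0 : 20.7.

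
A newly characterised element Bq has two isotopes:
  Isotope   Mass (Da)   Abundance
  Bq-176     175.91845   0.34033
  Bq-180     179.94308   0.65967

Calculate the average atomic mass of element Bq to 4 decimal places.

Average mass = Σ (abundance × isotope mass) = 0.34033 × 175.91845 + 0.65967 × 179.94308
= 59.870326 + 118.703052 = 178.573378 Da

178.5734 Da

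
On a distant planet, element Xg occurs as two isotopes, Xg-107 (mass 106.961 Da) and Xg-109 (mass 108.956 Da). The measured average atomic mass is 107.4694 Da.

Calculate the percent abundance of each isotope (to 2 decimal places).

Xg-107: 74.52%, Xg-109: 25.48%

Let x be the fractional abundance of Xg-107; then Xg-109 has abundance 1 − x.
106.961·x + 108.956·(1 − x) = 107.4694
(106.961 − 108.956)·x = 107.4694 − 108.956
x = -1.4866 / -1.995 = 0.74516 → 74.52% Xg-107, 25.48% Xg-109.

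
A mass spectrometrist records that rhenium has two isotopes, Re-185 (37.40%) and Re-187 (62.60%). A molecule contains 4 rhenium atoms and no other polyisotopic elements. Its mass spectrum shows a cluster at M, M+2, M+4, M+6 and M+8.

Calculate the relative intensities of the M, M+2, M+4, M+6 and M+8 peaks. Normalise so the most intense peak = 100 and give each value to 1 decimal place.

The 4 Re atoms are independent, so intensities follow the terms of (0.3740 + 0.6260)^4.
P(M) = 0.3740^4 = 0.019565
P(M+2) = 4 × 0.3740^3 × 0.6260^1 = 0.130993
P(M+4) = 6 × 0.3740^2 × 0.6260^2 = 0.328884
P(M+6) = 4 × 0.3740^1 × 0.6260^3 = 0.366990
P(M+8) = 0.6260^4 = 0.153567
The M+6 peak is largest (0.366990); scaling to 100 gives 5.3 : 35.7 : 89.6 : 100.0 : 41.8.

5.3 : 35.7 : 89.6 : 100.0 : 41.8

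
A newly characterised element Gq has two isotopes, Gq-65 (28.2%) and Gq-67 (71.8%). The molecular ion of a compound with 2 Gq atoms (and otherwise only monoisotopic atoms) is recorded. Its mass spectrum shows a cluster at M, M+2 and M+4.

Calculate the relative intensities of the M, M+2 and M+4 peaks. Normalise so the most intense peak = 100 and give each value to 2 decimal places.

15.43 : 78.55 : 100.00

Expanding (0.282 + 0.718)^2:
P(M) = 0.282^2 = 0.079524
P(M+2) = 2 × 0.282^1 × 0.718^1 = 0.404952
P(M+4) = 0.718^2 = 0.515524
The M+4 peak is largest (0.515524); scaling to 100 gives 15.43 : 78.55 : 100.00.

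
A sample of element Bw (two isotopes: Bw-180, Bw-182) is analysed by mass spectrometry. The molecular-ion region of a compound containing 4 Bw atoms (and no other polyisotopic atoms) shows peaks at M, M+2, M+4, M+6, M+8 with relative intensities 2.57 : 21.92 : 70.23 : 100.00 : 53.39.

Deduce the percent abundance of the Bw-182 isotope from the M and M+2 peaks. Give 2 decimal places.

If p is the fraction of Bw that is Bw-180, then I(M+2)/I(M) = [C(4,1)·p^3·(1−p)] / p^4 = 4·(1−p)/p = 21.92/2.57 = 8.5292
(1−p)/p = 8.5292/4 = 2.1323  ⇒  p = 1/(1 + 2.1323) = 0.3193
Bw-180: 31.93%, Bw-182: 68.07%.

68.07%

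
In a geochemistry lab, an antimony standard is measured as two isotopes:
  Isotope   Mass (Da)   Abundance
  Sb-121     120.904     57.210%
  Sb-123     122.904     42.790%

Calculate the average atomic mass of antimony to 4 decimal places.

121.7598 Da

Ar = Σ fᵢ·mᵢ = 0.57210 × 120.904 + 0.42790 × 122.904
= 69.16918 + 52.59062 = 121.75980 Da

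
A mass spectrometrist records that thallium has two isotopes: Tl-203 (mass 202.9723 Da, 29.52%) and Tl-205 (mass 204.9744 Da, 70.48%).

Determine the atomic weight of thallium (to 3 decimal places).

Average mass = Σ (abundance × isotope mass) = 0.2952 × 202.9723 + 0.7048 × 204.9744
= 59.91742 + 144.46596 = 204.38338 Da

204.383 Da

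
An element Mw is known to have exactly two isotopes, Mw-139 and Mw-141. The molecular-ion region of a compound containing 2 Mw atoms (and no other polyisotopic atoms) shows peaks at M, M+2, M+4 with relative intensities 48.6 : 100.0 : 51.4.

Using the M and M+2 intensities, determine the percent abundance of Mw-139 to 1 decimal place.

If p is the fraction of Mw that is Mw-139, then I(M+2)/I(M) = [C(2,1)·p^1·(1−p)] / p^2 = 2·(1−p)/p = 100.0/48.6 = 2.0576
(1−p)/p = 2.0576/2 = 1.0288  ⇒  p = 1/(1 + 1.0288) = 0.4929
Mw-139: 49.3%, Mw-141: 50.7%.

49.3%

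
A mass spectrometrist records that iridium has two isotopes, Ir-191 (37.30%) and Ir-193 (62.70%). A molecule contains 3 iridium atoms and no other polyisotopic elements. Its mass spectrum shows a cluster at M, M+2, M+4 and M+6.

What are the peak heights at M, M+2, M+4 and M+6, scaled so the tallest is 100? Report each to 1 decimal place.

The 3 Ir atoms are independent, so intensities follow the terms of (0.3730 + 0.6270)^3.
P(M) = 0.3730^3 = 0.051895
P(M+2) = 3 × 0.3730^2 × 0.6270^1 = 0.261702
P(M+4) = 3 × 0.3730^1 × 0.6270^2 = 0.439911
P(M+6) = 0.6270^3 = 0.246492
The M+4 peak is largest (0.439911); scaling to 100 gives 11.8 : 59.5 : 100.0 : 56.0.

11.8 : 59.5 : 100.0 : 56.0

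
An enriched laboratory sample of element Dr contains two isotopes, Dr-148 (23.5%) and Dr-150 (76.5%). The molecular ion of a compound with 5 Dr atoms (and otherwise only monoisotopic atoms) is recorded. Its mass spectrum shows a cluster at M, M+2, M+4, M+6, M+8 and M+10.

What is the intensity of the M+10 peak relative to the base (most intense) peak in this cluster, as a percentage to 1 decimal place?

Term probabilities: M 0.0007, M+2 0.0117, M+4 0.0759, M+6 0.2472, M+8 0.4024, M+10 0.2620. Base peak = M+8.
P(M+8) = C(5,4) × 0.235^1 × 0.765^4 = 5 × 0.2350 × 0.3424883 = 0.402424 (base)
P(M+10) = C(5,5) × 0.235^0 × 0.765^5 = 1 × 1.0000 × 0.26200355 = 0.262004
Relative intensity = 0.262004 / 0.402424 × 100 = 65.1

65.1%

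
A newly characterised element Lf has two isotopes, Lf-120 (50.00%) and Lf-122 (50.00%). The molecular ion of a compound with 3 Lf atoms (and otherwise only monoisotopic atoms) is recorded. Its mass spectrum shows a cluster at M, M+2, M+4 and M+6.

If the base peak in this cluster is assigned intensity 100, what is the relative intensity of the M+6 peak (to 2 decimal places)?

33.33

Term probabilities: M 0.1250, M+2 0.3750, M+4 0.3750, M+6 0.1250. Base peak = M+2.
P(M+2) = C(3,1) × 0.5000^2 × 0.5000^1 = 3 × 0.2500 × 0.5000 = 0.375000 (base)
P(M+6) = C(3,3) × 0.5000^0 × 0.5000^3 = 1 × 1.0000 × 0.1250 = 0.125000
Relative intensity = 0.125000 / 0.375000 × 100 = 33.33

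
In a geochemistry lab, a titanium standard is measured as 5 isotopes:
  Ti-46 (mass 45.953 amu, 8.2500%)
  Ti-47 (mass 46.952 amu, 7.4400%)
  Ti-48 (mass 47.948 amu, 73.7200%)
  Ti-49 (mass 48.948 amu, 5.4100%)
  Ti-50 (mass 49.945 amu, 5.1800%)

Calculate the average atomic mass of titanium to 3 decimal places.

47.867 amu

Average mass = Σ (abundance × isotope mass) = 0.082500 × 45.953 + 0.074400 × 46.952 + 0.737200 × 47.948 + 0.054100 × 48.948 + 0.051800 × 49.945
= 3.7911 + 3.4932 + 35.3473 + 2.6481 + 2.5872 = 47.8669 amu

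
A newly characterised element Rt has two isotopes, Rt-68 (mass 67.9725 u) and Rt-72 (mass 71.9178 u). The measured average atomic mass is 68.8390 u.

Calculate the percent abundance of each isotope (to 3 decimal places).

Rt-68: 78.037%, Rt-72: 21.963%

Let x be the fractional abundance of Rt-68; then Rt-72 has abundance 1 − x.
67.9725·x + 71.9178·(1 − x) = 68.8390
(67.9725 − 71.9178)·x = 68.8390 − 71.9178
x = -3.0788 / -3.9453 = 0.78037 → 78.037% Rt-68, 21.963% Rt-72.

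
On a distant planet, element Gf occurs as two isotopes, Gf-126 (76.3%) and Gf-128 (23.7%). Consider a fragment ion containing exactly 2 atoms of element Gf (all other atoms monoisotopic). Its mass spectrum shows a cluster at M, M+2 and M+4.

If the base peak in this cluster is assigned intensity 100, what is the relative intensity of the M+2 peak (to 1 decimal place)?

62.1

Binomial terms of (0.763 + 0.237)^2: M 0.5822, M+2 0.3617, M+4 0.0562 → M is the base peak.
P(M) = C(2,0) × 0.763^2 × 0.237^0 = 1 × 0.582169 × 1.0000 = 0.582169 (base)
P(M+2) = C(2,1) × 0.763^1 × 0.237^1 = 2 × 0.7630 × 0.2370 = 0.361662
Relative intensity = 0.361662 / 0.582169 × 100 = 62.1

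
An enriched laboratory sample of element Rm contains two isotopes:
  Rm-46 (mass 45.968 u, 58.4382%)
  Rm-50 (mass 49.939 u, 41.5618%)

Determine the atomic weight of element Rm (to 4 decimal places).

Ar = Σ fᵢ·mᵢ = 0.584382 × 45.968 + 0.415618 × 49.939
= 26.86287 + 20.75555 = 47.61842 u

47.6184 u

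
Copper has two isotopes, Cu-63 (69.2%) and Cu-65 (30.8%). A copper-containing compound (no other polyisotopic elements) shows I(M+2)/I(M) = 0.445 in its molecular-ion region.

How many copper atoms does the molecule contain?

1

With n Cu atoms, P(M+2)/P(M) = C(n,1)·p^(n−1)q / p^n = n·q/p = n · 0.308/0.692.
n = 0.445 × 0.692/0.308 = 1.00 ≈ 1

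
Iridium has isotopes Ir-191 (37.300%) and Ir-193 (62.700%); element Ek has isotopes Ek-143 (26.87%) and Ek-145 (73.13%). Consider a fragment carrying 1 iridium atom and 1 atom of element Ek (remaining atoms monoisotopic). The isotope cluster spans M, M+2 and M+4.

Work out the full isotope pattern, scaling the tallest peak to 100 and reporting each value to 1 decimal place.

Iridium pattern (n=1): 0.3730 : 0.6270
Element Ek pattern (n=1): 0.2687 : 0.7313
Convolve the two distributions (both contribute in 2-u steps):
  M: 0.3730×0.2687 = 0.100225
  M+2: 0.3730×0.7313 + 0.6270×0.2687 = 0.441250
  M+4: 0.6270×0.7313 = 0.458525
Scale to base peak (0.458525) = 100: 21.9 : 96.2 : 100.0

21.9 : 96.2 : 100.0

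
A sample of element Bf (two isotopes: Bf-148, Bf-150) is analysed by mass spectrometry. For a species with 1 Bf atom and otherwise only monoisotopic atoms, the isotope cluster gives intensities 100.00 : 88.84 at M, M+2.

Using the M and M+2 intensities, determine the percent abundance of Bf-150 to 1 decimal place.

47.0%

Write p for the Bf-148 fraction. I(M+2)/I(M) = [C(1,1)·p^0·(1−p)] / p^1 = 1·(1−p)/p = 88.84/100.00 = 0.8884
(1−p)/p = 0.8884/1 = 0.8884  ⇒  p = 1/(1 + 0.8884) = 0.5295
Bf-148: 53.0%, Bf-150: 47.0%.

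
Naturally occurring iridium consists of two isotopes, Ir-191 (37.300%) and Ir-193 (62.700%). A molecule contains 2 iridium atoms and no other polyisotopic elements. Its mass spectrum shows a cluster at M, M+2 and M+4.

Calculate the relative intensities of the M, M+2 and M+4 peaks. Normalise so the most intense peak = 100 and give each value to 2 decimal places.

The 2 Ir atoms are independent, so intensities follow the terms of (0.37300 + 0.62700)^2.
P(M) = 0.37300^2 = 0.139129
P(M+2) = 2 × 0.37300^1 × 0.62700^1 = 0.467742
P(M+4) = 0.62700^2 = 0.393129
The M+2 peak is largest (0.467742); scaling to 100 gives 29.74 : 100.00 : 84.05.

29.74 : 100.00 : 84.05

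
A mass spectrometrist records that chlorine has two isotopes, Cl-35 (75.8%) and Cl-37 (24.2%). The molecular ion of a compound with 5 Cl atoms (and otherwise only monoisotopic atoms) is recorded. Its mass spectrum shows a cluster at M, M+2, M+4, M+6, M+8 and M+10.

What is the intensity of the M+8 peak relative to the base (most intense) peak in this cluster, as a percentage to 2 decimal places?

3.25%

Binomial terms of (0.758 + 0.242)^5: M 0.2502, M+2 0.3994, M+4 0.2551, M+6 0.0814, M+8 0.0130, M+10 0.0008 → M+2 is the base peak.
P(M+2) = C(5,1) × 0.758^4 × 0.242^1 = 5 × 0.33012379 × 0.2420 = 0.399450 (base)
P(M+8) = C(5,4) × 0.758^1 × 0.242^4 = 5 × 0.7580 × 0.00342974 = 0.012999
Relative intensity = 0.012999 / 0.399450 × 100 = 3.25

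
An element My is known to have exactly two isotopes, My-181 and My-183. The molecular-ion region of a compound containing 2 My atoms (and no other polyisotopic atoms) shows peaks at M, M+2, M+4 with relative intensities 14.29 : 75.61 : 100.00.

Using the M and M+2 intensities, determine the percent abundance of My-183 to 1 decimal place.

72.6%

If p is the fraction of My that is My-181, then I(M+2)/I(M) = [C(2,1)·p^1·(1−p)] / p^2 = 2·(1−p)/p = 75.61/14.29 = 5.2911
(1−p)/p = 5.2911/2 = 2.6456  ⇒  p = 1/(1 + 2.6456) = 0.2743
My-181: 27.4%, My-183: 72.6%.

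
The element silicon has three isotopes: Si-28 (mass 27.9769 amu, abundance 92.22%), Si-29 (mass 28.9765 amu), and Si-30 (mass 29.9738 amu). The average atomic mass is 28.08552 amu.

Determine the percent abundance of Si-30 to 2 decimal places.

3.09%

Let x and y be the fractions of Si-29 and Si-30. Then x + y = 1 − 0.9222 = 0.0778 and 28.9765x + 29.9738y = 28.08552 − 0.9222×27.9769 = 2.28522282.
Substituting: 28.9765x + 29.9738(0.0778 − x) = 2.28522282
(28.9765 − 29.9738)x = -0.04673882  ⇒  x = 0.04687, y = 0.03093
Si-29: 4.69%, Si-30: 3.09%.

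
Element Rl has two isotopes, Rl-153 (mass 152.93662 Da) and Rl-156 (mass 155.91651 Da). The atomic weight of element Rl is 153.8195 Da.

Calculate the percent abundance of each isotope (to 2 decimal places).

Rl-153: 70.37%, Rl-156: 29.63%

Writing the weighted mean with unknown fraction x of Rl-153:
152.93662·x + 155.91651·(1 − x) = 153.8195
(152.93662 − 155.91651)·x = 153.8195 − 155.91651
x = -2.09701 / -2.97989 = 0.70372 → 70.37% Rl-153, 29.63% Rl-156.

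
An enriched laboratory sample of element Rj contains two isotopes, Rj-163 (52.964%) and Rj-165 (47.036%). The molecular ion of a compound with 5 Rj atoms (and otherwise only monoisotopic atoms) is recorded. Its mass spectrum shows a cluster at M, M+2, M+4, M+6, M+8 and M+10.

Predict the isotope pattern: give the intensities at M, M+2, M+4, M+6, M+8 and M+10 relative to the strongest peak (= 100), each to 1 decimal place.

12.7 : 56.3 : 100.0 : 88.8 : 39.4 : 7.0

Each Rj atom is independently Rj-163 (p = 0.52964) or Rj-165 (q = 0.47036); the cluster is the binomial expansion (p + q)^5.
P(M) = 0.52964^5 = 0.041678
P(M+2) = 5 × 0.52964^4 × 0.47036^1 = 0.185065
P(M+4) = 10 × 0.52964^3 × 0.47036^2 = 0.328703
P(M+6) = 10 × 0.52964^2 × 0.47036^3 = 0.291913
P(M+8) = 5 × 0.52964^1 × 0.47036^4 = 0.129620
P(M+10) = 0.47036^5 = 0.023022
The M+4 peak is largest (0.328703); scaling to 100 gives 12.7 : 56.3 : 100.0 : 88.8 : 39.4 : 7.0.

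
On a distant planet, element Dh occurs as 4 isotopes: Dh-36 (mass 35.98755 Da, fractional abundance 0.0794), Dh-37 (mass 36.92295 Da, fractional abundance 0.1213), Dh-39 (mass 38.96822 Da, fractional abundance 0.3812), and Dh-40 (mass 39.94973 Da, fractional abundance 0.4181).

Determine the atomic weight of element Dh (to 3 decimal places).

38.894 Da

The abundance-weighted mean is 0.0794 × 35.98755 + 0.1213 × 36.92295 + 0.3812 × 38.96822 + 0.4181 × 39.94973
= 2.857411 + 4.478754 + 14.854685 + 16.702982 = 38.893832 Da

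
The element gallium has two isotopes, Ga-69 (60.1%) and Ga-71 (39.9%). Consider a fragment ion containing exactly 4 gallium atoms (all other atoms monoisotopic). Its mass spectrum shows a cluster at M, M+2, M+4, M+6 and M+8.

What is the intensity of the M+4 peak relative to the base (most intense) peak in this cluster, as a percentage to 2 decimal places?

99.58%

Binomial terms of (0.601 + 0.399)^4: M 0.1305, M+2 0.3465, M+4 0.3450, M+6 0.1527, M+8 0.0253 → M+2 is the base peak.
P(M+2) = C(4,1) × 0.601^3 × 0.399^1 = 4 × 0.2170818 × 0.3990 = 0.346463 (base)
P(M+4) = C(4,2) × 0.601^2 × 0.399^2 = 6 × 0.361201 × 0.159201 = 0.345021
Relative intensity = 0.345021 / 0.346463 × 100 = 99.58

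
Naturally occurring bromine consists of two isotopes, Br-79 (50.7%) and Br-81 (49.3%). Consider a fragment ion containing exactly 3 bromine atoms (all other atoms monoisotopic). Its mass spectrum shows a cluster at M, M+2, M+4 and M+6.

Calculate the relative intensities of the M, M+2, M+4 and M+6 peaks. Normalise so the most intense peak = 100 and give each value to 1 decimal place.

34.3 : 100.0 : 97.2 : 31.5

Expanding (0.507 + 0.493)^3:
P(M) = 0.507^3 = 0.130324
P(M+2) = 3 × 0.507^2 × 0.493^1 = 0.380175
P(M+4) = 3 × 0.507^1 × 0.493^2 = 0.369678
P(M+6) = 0.493^3 = 0.119823
The M+2 peak is largest (0.380175); scaling to 100 gives 34.3 : 100.0 : 97.2 : 31.5.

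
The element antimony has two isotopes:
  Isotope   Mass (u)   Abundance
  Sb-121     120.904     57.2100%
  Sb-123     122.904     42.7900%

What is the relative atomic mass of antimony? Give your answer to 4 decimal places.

Weight each isotope mass by its fractional abundance: 0.572100 × 120.904 + 0.427900 × 122.904
= 69.16918 + 52.59062 = 121.75980 u

121.7598 u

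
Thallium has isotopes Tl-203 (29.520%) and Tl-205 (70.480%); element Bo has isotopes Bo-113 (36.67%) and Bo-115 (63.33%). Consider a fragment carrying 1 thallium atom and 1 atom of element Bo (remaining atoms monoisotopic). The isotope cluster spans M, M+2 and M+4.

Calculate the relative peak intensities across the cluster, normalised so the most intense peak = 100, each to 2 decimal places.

24.25 : 99.79 : 100.00

Thallium pattern (n=1): 0.2952 : 0.7048
Element Bo pattern (n=1): 0.3667 : 0.6333
Convolve the two distributions (both contribute in 2-u steps):
  M: 0.2952×0.3667 = 0.108250
  M+2: 0.2952×0.6333 + 0.7048×0.3667 = 0.445400
  M+4: 0.7048×0.6333 = 0.446350
Scale to base peak (0.446350) = 100: 24.25 : 99.79 : 100.00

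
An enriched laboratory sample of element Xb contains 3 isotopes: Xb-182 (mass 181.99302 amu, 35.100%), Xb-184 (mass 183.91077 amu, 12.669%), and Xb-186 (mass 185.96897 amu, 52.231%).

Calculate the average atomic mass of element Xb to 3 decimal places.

Ar = Σ fᵢ·mᵢ = 0.35100 × 181.99302 + 0.12669 × 183.91077 + 0.52231 × 185.96897
= 63.879550 + 23.299655 + 97.133453 = 184.312658 amu

184.313 amu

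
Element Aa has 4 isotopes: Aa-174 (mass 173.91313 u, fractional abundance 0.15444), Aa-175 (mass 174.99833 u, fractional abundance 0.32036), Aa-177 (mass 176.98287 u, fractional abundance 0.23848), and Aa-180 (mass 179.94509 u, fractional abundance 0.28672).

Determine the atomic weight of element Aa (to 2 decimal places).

176.72 u

The abundance-weighted mean is 0.15444 × 173.91313 + 0.32036 × 174.99833 + 0.23848 × 176.98287 + 0.28672 × 179.94509
= 26.859144 + 56.062465 + 42.206875 + 51.593856 = 176.722340 u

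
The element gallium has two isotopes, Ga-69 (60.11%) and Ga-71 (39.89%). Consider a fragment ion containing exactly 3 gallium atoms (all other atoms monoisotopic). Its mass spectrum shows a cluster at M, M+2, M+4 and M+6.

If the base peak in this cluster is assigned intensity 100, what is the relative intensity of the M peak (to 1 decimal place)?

50.2

(0.6011 + 0.3989)^3 gives M 0.2172, M+2 0.4324, M+4 0.2869, M+6 0.0635; the largest is M+2.
P(M+2) = C(3,1) × 0.6011^2 × 0.3989^1 = 3 × 0.36132121 × 0.3989 = 0.432393 (base)
P(M) = C(3,0) × 0.6011^3 × 0.3989^0 = 1 × 0.21719018 × 1.0000 = 0.217190
Relative intensity = 0.217190 / 0.432393 × 100 = 50.2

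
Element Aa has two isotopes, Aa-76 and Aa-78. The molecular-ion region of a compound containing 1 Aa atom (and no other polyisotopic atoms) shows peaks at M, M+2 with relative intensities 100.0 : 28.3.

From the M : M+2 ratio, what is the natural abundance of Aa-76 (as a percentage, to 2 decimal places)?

77.94%

Let p = fractional abundance of Aa-76. I(M+2)/I(M) = [C(1,1)·p^0·(1−p)] / p^1 = 1·(1−p)/p = 28.3/100.0 = 0.2830
(1−p)/p = 0.2830/1 = 0.2830  ⇒  p = 1/(1 + 0.2830) = 0.7794
Aa-76: 77.94%, Aa-78: 22.06%.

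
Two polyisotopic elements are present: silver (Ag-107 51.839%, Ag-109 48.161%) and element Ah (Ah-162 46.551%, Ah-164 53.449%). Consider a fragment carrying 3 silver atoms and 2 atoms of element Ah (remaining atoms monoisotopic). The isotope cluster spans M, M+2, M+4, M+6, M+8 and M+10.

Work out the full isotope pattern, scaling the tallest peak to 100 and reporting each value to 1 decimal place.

9.6 : 48.8 : 98.9 : 100.0 : 50.4 : 10.1

Silver pattern (n=3): 0.13930601 : 0.38826655 : 0.36071887 : 0.11170857
Element Ah pattern (n=2): 0.21669956 : 0.49762088 : 0.28567956
Convolve the two distributions (both contribute in 2-u steps):
  M: 0.13930601×0.21669956 = 0.030188
  M+2: 0.13930601×0.49762088 + 0.38826655×0.21669956 = 0.153459
  M+4: 0.13930601×0.28567956 + 0.38826655×0.49762088 + 0.36071887×0.21669956 = 0.311174
  M+6: 0.38826655×0.28567956 + 0.36071887×0.49762088 + 0.11170857×0.21669956 = 0.314628
  M+8: 0.36071887×0.28567956 + 0.11170857×0.49762088 = 0.158639
  M+10: 0.11170857×0.28567956 = 0.031913
Scale to base peak (0.314628) = 100: 9.6 : 48.8 : 98.9 : 100.0 : 50.4 : 10.1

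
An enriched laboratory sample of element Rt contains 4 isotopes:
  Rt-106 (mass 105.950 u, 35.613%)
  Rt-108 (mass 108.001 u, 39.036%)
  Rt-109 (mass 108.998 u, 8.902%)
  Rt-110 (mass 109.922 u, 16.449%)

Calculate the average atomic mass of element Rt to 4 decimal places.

107.6753 u

Ar = Σ fᵢ·mᵢ = 0.35613 × 105.950 + 0.39036 × 108.001 + 0.08902 × 108.998 + 0.16449 × 109.922
= 37.73197 + 42.15927 + 9.70300 + 18.08107 = 107.67531 u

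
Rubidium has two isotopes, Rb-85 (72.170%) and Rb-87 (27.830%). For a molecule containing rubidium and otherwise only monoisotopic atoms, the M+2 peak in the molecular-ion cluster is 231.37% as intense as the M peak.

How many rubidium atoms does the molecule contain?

6

With n Rb atoms, P(M+2)/P(M) = C(n,1)·p^(n−1)q / p^n = n·q/p = n · 0.27830/0.72170.
n = 2.3137 × 0.72170/0.27830 = 6.00 ≈ 6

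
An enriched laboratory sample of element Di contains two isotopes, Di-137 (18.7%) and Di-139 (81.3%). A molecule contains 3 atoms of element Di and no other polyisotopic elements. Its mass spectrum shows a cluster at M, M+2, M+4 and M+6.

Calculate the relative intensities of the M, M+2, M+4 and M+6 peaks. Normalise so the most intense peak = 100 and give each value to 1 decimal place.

1.2 : 15.9 : 69.0 : 100.0

The 3 Di atoms are independent, so intensities follow the terms of (0.187 + 0.813)^3.
P(M) = 0.187^3 = 0.006539
P(M+2) = 3 × 0.187^2 × 0.813^1 = 0.085289
P(M+4) = 3 × 0.187^1 × 0.813^2 = 0.370804
P(M+6) = 0.813^3 = 0.537368
The M+6 peak is largest (0.537368); scaling to 100 gives 1.2 : 15.9 : 69.0 : 100.0.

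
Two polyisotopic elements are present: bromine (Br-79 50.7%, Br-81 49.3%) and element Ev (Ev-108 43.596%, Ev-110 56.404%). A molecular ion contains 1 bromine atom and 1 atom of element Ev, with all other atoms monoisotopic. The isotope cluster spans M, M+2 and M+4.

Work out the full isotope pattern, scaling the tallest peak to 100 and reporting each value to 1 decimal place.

44.1 : 100.0 : 55.5

Bromine pattern (n=1): 0.5070 : 0.4930
Element Ev pattern (n=1): 0.43596 : 0.56404
Convolve the two distributions (both contribute in 2-u steps):
  M: 0.5070×0.43596 = 0.221032
  M+2: 0.5070×0.56404 + 0.4930×0.43596 = 0.500897
  M+4: 0.4930×0.56404 = 0.278072
Scale to base peak (0.500897) = 100: 44.1 : 100.0 : 55.5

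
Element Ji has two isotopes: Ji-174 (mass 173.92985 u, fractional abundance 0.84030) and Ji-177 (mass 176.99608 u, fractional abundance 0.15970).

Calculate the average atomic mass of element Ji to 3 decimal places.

Ar = Σ fᵢ·mᵢ = 0.84030 × 173.92985 + 0.15970 × 176.99608
= 146.153253 + 28.266274 = 174.419527 u

174.420 u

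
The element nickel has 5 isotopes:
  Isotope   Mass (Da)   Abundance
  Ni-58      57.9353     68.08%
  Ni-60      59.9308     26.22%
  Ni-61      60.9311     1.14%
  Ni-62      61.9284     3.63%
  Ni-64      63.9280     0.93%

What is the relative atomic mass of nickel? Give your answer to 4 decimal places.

Average mass = Σ (abundance × isotope mass) = 0.6808 × 57.9353 + 0.2622 × 59.9308 + 0.0114 × 60.9311 + 0.0363 × 61.9284 + 0.0093 × 63.9280
= 39.44235 + 15.71386 + 0.69461 + 2.24800 + 0.59453 = 58.69335 Da

58.6934 Da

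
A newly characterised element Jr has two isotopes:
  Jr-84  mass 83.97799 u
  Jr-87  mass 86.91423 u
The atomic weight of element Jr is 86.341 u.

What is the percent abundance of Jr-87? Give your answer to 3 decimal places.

Writing the weighted mean with unknown fraction x of Jr-84:
83.97799·x + 86.91423·(1 − x) = 86.341
(83.97799 − 86.91423)·x = 86.341 − 86.91423
x = -0.57323 / -2.93624 = 0.19523 → 19.523% Jr-84, 80.477% Jr-87.

80.477%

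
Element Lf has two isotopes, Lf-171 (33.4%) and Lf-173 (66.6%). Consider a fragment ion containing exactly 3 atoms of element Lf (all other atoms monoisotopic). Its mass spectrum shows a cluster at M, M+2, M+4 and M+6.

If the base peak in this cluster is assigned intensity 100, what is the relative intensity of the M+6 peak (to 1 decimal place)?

66.5

Binomial terms of (0.334 + 0.666)^3: M 0.0373, M+2 0.2229, M+4 0.4444, M+6 0.2954 → M+4 is the base peak.
P(M+4) = C(3,2) × 0.334^1 × 0.666^2 = 3 × 0.3340 × 0.443556 = 0.444443 (base)
P(M+6) = C(3,3) × 0.334^0 × 0.666^3 = 1 × 1.0000 × 0.2954083 = 0.295408
Relative intensity = 0.295408 / 0.444443 × 100 = 66.5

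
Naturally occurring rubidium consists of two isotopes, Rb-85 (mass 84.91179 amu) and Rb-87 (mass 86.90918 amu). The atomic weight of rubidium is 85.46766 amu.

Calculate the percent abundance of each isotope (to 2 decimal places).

Writing the weighted mean with unknown fraction x of Rb-85:
84.91179·x + 86.90918·(1 − x) = 85.46766
(84.91179 − 86.90918)·x = 85.46766 − 86.90918
x = -1.44152 / -1.99739 = 0.72170 → 72.17% Rb-85, 27.83% Rb-87.

Rb-85: 72.17%, Rb-87: 27.83%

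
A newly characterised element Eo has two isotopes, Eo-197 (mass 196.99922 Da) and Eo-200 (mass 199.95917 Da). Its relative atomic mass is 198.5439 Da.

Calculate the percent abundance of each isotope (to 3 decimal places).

Eo-197: 47.814%, Eo-200: 52.186%

Let x be the fractional abundance of Eo-197; then Eo-200 has abundance 1 − x.
196.99922·x + 199.95917·(1 − x) = 198.5439
(196.99922 − 199.95917)·x = 198.5439 − 199.95917
x = -1.41527 / -2.95995 = 0.47814 → 47.814% Eo-197, 52.186% Eo-200.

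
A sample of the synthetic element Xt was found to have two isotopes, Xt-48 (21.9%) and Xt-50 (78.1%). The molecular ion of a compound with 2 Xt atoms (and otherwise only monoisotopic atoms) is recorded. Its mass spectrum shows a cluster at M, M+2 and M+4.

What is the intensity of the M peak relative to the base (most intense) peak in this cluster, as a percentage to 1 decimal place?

7.9%

Term probabilities: M 0.0480, M+2 0.3421, M+4 0.6100. Base peak = M+4.
P(M+4) = C(2,2) × 0.219^0 × 0.781^2 = 1 × 1.0000 × 0.609961 = 0.609961 (base)
P(M) = C(2,0) × 0.219^2 × 0.781^0 = 1 × 0.047961 × 1.0000 = 0.047961
Relative intensity = 0.047961 / 0.609961 × 100 = 7.9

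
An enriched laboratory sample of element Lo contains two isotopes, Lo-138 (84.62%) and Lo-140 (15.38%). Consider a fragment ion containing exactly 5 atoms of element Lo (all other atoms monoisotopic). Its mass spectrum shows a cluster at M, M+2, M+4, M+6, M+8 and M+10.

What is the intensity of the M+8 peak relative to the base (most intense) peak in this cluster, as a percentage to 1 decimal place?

0.5%

(0.8462 + 0.1538)^5 gives M 0.4339, M+2 0.3943, M+4 0.1433, M+6 0.0261, M+8 0.0024, M+10 0.0001; the largest is M.
P(M) = C(5,0) × 0.8462^5 × 0.1538^0 = 1 × 0.43387548 × 1.0000 = 0.433875 (base)
P(M+8) = C(5,4) × 0.8462^1 × 0.1538^4 = 5 × 0.8462 × 0.00055953 = 0.002367
Relative intensity = 0.002367 / 0.433875 × 100 = 0.5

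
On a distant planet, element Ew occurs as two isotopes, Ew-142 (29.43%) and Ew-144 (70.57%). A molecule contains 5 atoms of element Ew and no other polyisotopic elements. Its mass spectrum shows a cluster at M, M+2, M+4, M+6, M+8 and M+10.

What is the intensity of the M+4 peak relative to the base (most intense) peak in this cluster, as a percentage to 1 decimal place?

(0.2943 + 0.7057)^5 gives M 0.0022, M+2 0.0265, M+4 0.1269, M+6 0.3044, M+8 0.3650, M+10 0.1750; the largest is M+8.
P(M+8) = C(5,4) × 0.2943^1 × 0.7057^4 = 5 × 0.2943 × 0.24801644 = 0.364956 (base)
P(M+4) = C(5,2) × 0.2943^3 × 0.7057^2 = 10 × 0.02549006 × 0.49801249 = 0.126944
Relative intensity = 0.126944 / 0.364956 × 100 = 34.8

34.8%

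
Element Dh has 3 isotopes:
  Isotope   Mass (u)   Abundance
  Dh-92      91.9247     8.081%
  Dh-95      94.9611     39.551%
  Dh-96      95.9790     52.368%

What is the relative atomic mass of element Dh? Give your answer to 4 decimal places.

95.2488 u

Average mass = Σ (abundance × isotope mass) = 0.08081 × 91.9247 + 0.39551 × 94.9611 + 0.52368 × 95.9790
= 7.42844 + 37.55806 + 50.26228 = 95.24878 u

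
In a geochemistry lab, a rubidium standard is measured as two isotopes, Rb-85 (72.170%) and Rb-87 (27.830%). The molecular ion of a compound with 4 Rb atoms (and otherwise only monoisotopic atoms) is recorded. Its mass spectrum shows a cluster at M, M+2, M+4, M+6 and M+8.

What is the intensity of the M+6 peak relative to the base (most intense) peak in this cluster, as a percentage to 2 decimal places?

14.87%

Binomial terms of (0.72170 + 0.27830)^4: M 0.2713, M+2 0.4184, M+4 0.2420, M+6 0.0622, M+8 0.0060 → M+2 is the base peak.
P(M+2) = C(4,1) × 0.72170^3 × 0.27830^1 = 4 × 0.37589809 × 0.2783 = 0.418450 (base)
P(M+6) = C(4,3) × 0.72170^1 × 0.27830^3 = 4 × 0.7217 × 0.02155458 = 0.062224
Relative intensity = 0.062224 / 0.418450 × 100 = 14.87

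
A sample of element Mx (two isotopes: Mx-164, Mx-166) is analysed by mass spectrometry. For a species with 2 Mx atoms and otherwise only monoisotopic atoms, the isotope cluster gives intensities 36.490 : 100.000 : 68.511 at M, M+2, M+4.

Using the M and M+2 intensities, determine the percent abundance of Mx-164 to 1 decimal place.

42.2%

If p is the fraction of Mx that is Mx-164, then I(M+2)/I(M) = [C(2,1)·p^1·(1−p)] / p^2 = 2·(1−p)/p = 100.000/36.490 = 2.7405
(1−p)/p = 2.7405/2 = 1.3702  ⇒  p = 1/(1 + 1.3702) = 0.4219
Mx-164: 42.2%, Mx-166: 57.8%.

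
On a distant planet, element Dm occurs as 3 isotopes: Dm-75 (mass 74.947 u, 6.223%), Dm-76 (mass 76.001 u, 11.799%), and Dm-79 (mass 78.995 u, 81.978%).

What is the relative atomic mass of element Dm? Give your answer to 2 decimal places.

78.39 u

Average mass = Σ (abundance × isotope mass) = 0.06223 × 74.947 + 0.11799 × 76.001 + 0.81978 × 78.995
= 4.6640 + 8.9674 + 64.7585 = 78.3899 u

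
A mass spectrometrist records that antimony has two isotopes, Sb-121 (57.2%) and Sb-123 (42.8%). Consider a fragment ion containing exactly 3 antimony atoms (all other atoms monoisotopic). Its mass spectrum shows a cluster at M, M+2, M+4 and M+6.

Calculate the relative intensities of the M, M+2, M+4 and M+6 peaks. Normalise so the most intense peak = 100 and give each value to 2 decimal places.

The 3 Sb atoms are independent, so intensities follow the terms of (0.572 + 0.428)^3.
P(M) = 0.572^3 = 0.187149
P(M+2) = 3 × 0.572^2 × 0.428^1 = 0.420104
P(M+4) = 3 × 0.572^1 × 0.428^2 = 0.314344
P(M+6) = 0.428^3 = 0.078403
The M+2 peak is largest (0.420104); scaling to 100 gives 44.55 : 100.00 : 74.83 : 18.66.

44.55 : 100.00 : 74.83 : 18.66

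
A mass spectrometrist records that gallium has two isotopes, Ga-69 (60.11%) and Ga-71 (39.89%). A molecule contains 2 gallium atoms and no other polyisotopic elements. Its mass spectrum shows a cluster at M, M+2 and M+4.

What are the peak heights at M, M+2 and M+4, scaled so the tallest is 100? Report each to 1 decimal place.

Each Ga atom is independently Ga-69 (p = 0.6011) or Ga-71 (q = 0.3989); the cluster is the binomial expansion (p + q)^2.
P(M) = 0.6011^2 = 0.361321
P(M+2) = 2 × 0.6011^1 × 0.3989^1 = 0.479558
P(M+4) = 0.3989^2 = 0.159121
The M+2 peak is largest (0.479558); scaling to 100 gives 75.3 : 100.0 : 33.2.

75.3 : 100.0 : 33.2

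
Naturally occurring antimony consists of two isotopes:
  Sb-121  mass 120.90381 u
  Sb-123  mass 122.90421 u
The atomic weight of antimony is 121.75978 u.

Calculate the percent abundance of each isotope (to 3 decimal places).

Sb-121: 57.210%, Sb-123: 42.790%

With x = fraction of Sb-121 (so Sb-123 is 1 − x):
120.90381·x + 122.90421·(1 − x) = 121.75978
(120.90381 − 122.90421)·x = 121.75978 − 122.90421
x = -1.14443 / -2.00040 = 0.57210 → 57.210% Sb-121, 42.790% Sb-123.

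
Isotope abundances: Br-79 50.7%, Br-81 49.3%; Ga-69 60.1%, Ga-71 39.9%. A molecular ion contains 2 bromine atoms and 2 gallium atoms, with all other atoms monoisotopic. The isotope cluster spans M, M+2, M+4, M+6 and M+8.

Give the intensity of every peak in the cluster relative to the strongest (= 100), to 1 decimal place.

Bromine pattern (n=2): 0.257049 : 0.499902 : 0.243049
Gallium pattern (n=2): 0.361201 : 0.479598 : 0.159201
Convolve the two distributions (both contribute in 2-u steps):
  M: 0.257049×0.361201 = 0.092846
  M+2: 0.257049×0.479598 + 0.499902×0.361201 = 0.303845
  M+4: 0.257049×0.159201 + 0.499902×0.479598 + 0.243049×0.361201 = 0.368464
  M+6: 0.499902×0.159201 + 0.243049×0.479598 = 0.196151
  M+8: 0.243049×0.159201 = 0.038694
Scale to base peak (0.368464) = 100: 25.2 : 82.5 : 100.0 : 53.2 : 10.5

25.2 : 82.5 : 100.0 : 53.2 : 10.5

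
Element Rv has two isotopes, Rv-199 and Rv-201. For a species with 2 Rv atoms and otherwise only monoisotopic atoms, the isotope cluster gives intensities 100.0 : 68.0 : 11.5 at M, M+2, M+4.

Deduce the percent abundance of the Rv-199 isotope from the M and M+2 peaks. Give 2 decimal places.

Write p for the Rv-199 fraction. I(M+2)/I(M) = [C(2,1)·p^1·(1−p)] / p^2 = 2·(1−p)/p = 68.0/100.0 = 0.6800
(1−p)/p = 0.6800/2 = 0.3400  ⇒  p = 1/(1 + 0.3400) = 0.7463
Rv-199: 74.63%, Rv-201: 25.37%.

74.63%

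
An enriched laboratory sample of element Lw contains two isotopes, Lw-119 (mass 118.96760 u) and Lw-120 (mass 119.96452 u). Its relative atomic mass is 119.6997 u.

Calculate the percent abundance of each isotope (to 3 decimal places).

Lw-119: 26.564%, Lw-120: 73.436%

With x = fraction of Lw-119 (so Lw-120 is 1 − x):
118.96760·x + 119.96452·(1 − x) = 119.6997
(118.96760 − 119.96452)·x = 119.6997 − 119.96452
x = -0.26482 / -0.99692 = 0.26564 → 26.564% Lw-119, 73.436% Lw-120.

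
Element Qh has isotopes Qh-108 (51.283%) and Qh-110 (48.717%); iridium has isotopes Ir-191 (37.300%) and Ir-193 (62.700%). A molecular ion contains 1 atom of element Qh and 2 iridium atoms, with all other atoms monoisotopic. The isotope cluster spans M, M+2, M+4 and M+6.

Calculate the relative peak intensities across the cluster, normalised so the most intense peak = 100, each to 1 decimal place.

16.6 : 71.6 : 100.0 : 44.6

Element Qh pattern (n=1): 0.51283 : 0.48717
Iridium pattern (n=2): 0.139129 : 0.467742 : 0.393129
Convolve the two distributions (both contribute in 2-u steps):
  M: 0.51283×0.139129 = 0.071350
  M+2: 0.51283×0.467742 + 0.48717×0.139129 = 0.307652
  M+4: 0.51283×0.393129 + 0.48717×0.467742 = 0.429478
  M+6: 0.48717×0.393129 = 0.191521
Scale to base peak (0.429478) = 100: 16.6 : 71.6 : 100.0 : 44.6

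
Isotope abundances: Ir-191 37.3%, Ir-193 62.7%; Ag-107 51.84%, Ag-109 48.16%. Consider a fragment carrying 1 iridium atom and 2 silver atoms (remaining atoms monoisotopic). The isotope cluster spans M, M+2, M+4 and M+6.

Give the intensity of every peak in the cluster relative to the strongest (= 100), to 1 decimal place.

Iridium pattern (n=1): 0.3730 : 0.6270
Silver pattern (n=2): 0.26873856 : 0.49932288 : 0.23193856
Convolve the two distributions (both contribute in 2-u steps):
  M: 0.3730×0.26873856 = 0.100239
  M+2: 0.3730×0.49932288 + 0.6270×0.26873856 = 0.354747
  M+4: 0.3730×0.23193856 + 0.6270×0.49932288 = 0.399589
  M+6: 0.6270×0.23193856 = 0.145425
Scale to base peak (0.399589) = 100: 25.1 : 88.8 : 100.0 : 36.4

25.1 : 88.8 : 100.0 : 36.4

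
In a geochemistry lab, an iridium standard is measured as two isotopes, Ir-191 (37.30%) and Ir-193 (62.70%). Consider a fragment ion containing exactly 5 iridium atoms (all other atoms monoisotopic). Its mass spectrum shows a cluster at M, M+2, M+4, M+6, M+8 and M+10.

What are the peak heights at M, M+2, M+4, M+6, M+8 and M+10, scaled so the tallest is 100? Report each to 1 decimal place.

2.1 : 17.7 : 59.5 : 100.0 : 84.0 : 28.3

The 5 Ir atoms are independent, so intensities follow the terms of (0.3730 + 0.6270)^5.
P(M) = 0.3730^5 = 0.007220
P(M+2) = 5 × 0.3730^4 × 0.6270^1 = 0.060684
P(M+4) = 10 × 0.3730^3 × 0.6270^2 = 0.204015
P(M+6) = 10 × 0.3730^2 × 0.6270^3 = 0.342942
P(M+8) = 5 × 0.3730^1 × 0.6270^4 = 0.288237
P(M+10) = 0.6270^5 = 0.096903
The M+6 peak is largest (0.342942); scaling to 100 gives 2.1 : 17.7 : 59.5 : 100.0 : 84.0 : 28.3.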